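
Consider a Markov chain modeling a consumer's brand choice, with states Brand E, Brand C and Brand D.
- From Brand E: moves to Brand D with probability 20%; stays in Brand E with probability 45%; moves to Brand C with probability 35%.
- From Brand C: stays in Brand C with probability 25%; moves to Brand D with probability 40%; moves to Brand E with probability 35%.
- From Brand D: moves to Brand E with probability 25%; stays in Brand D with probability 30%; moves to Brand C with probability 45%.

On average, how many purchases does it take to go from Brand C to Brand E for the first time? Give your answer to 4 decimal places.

3.1884

Let t(s) be the expected number of purchases to first reach Brand E from state s, with t(Brand E) = 0. Conditioning on the first purchase:
t(Brand C) = 1 + 0.25·t(Brand C) + 0.4·t(Brand D)
t(Brand D) = 1 + 0.45·t(Brand C) + 0.3·t(Brand D)
Solving: t(Brand C) = 3.1884, t(Brand D) = 3.4783.
Expected purchases from Brand C to Brand E: 3.1884.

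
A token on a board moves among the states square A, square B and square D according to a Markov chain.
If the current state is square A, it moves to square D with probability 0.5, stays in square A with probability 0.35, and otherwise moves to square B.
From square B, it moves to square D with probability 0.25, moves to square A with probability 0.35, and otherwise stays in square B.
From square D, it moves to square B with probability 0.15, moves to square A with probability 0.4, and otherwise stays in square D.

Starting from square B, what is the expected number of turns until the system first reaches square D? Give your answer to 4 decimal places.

2.9630

Let t(s) be the expected number of turns to first reach square D from state s, with t(square D) = 0. Conditioning on the first turn:
t(square A) = 1 + 0.35·t(square A) + 0.15·t(square B)
t(square B) = 1 + 0.35·t(square A) + 0.4·t(square B)
Solving: t(square A) = 2.2222, t(square B) = 2.9630.
Expected turns from square B to square D: 2.9630.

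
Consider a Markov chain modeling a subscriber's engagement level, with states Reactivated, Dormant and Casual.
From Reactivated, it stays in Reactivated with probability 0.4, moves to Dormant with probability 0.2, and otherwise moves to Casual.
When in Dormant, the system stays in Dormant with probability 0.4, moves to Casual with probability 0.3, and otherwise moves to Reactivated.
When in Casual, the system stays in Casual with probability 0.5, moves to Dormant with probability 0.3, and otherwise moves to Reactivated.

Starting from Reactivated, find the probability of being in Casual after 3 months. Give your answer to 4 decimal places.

0.4140

Propagate the distribution vector 3 months from Reactivated.
After 0 months: (1.0000, 0.0000, 0.0000)
After 1 month: (0.4000, 0.2000, 0.4000)
After 2 months: (0.3000, 0.2800, 0.4200)
After 3 months: (0.2880, 0.2980, 0.4140)
P(in Casual after 3 months) = 0.4140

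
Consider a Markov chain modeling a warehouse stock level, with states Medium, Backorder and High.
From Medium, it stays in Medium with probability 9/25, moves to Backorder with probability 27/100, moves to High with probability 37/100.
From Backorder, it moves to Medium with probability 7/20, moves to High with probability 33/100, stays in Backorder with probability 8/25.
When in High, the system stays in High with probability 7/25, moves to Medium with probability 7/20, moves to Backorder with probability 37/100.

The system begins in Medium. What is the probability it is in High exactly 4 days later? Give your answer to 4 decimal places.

0.3277

Propagate the distribution vector 4 days from Medium.
After 0 days: (1.0000, 0.0000, 0.0000)
After 1 day: (0.3600, 0.2700, 0.3700)
After 2 days: (0.3536, 0.3205, 0.3259)
After 3 days: (0.3535, 0.3186, 0.3278)
After 4 days: (0.3535, 0.3187, 0.3277)
P(in High after 4 days) = 0.3277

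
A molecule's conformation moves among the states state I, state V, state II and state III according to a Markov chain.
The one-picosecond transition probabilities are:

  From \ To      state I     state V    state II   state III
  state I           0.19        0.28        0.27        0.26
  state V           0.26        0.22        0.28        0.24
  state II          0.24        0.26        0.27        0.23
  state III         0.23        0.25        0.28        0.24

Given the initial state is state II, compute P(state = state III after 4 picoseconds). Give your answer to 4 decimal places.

Propagate the distribution vector 4 picoseconds from state II.
After 0 picoseconds: (0.0000, 0.0000, 1.0000, 0.0000)
After 1 picosecond: (0.2400, 0.2600, 0.2700, 0.2300)
After 2 picoseconds: (0.2309, 0.2521, 0.2749, 0.2421)
After 3 picoseconds: (0.2311, 0.2521, 0.2749, 0.2419)
After 4 picoseconds: (0.2311, 0.2521, 0.2749, 0.2419)
P(in state III after 4 picoseconds) = 0.2419

0.2419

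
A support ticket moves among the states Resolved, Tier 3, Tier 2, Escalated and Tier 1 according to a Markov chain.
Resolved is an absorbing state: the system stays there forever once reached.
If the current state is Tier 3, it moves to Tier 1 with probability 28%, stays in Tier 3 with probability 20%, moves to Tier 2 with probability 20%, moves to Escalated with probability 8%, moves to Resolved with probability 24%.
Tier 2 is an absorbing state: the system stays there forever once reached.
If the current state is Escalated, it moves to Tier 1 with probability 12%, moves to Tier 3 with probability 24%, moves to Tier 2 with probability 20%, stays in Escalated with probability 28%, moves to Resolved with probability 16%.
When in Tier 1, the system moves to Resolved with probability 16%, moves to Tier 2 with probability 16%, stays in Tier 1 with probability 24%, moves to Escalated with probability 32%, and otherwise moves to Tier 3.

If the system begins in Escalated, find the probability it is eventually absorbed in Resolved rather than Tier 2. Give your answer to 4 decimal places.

Let h(s) be the probability of absorption at Resolved starting from transient state s. Then h(Resolved) = 1 and h(Tier 2) = 0. By first-step analysis:
h(Tier 3) = 0.24·1 + 0.2·h(Tier 3) + 0.2·0 + 0.08·h(Escalated) + 0.28·h(Tier 1)
h(Escalated) = 0.16·1 + 0.24·h(Tier 3) + 0.2·0 + 0.28·h(Escalated) + 0.12·h(Tier 1)
h(Tier 1) = 0.16·1 + 0.12·h(Tier 3) + 0.16·0 + 0.32·h(Escalated) + 0.24·h(Tier 1)
Solving: h(Tier 3) = 0.5207, h(Escalated) = 0.4781, h(Tier 1) = 0.4941.
Starting from Escalated, the probability is 0.4781.

0.4781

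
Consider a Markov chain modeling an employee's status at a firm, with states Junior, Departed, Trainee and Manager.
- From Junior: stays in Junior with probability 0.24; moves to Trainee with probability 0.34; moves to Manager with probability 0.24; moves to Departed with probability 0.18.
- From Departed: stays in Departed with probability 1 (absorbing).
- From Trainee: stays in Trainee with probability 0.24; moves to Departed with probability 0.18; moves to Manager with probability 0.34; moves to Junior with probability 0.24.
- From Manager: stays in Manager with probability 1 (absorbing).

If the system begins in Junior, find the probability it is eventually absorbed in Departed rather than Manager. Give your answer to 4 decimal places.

Let h(s) be the probability of absorption at Departed starting from transient state s. Then h(Departed) = 1 and h(Manager) = 0. By first-step analysis:
h(Junior) = 0.24·h(Junior) + 0.18·1 + 0.34·h(Trainee) + 0.24·0
h(Trainee) = 0.24·h(Junior) + 0.18·1 + 0.24·h(Trainee) + 0.34·0
Solving: h(Junior) = 0.3992, h(Trainee) = 0.3629.
Starting from Junior, the probability is 0.3992.

0.3992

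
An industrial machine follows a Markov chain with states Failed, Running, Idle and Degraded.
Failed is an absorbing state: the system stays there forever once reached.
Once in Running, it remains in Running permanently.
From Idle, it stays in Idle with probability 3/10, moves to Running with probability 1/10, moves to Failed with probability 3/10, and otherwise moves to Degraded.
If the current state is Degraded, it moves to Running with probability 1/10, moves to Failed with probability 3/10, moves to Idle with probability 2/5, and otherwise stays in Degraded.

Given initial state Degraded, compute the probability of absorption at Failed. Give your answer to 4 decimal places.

Let h(s) be the probability of absorption at Failed starting from transient state s. Then h(Failed) = 1 and h(Running) = 0. By first-step analysis:
h(Idle) = 0.3·1 + 0.1·0 + 0.3·h(Idle) + 0.3·h(Degraded)
h(Degraded) = 0.3·1 + 0.1·0 + 0.4·h(Idle) + 0.2·h(Degraded)
Solving: h(Idle) = 0.7500, h(Degraded) = 0.7500.
Starting from Degraded, the probability is 0.7500.

0.7500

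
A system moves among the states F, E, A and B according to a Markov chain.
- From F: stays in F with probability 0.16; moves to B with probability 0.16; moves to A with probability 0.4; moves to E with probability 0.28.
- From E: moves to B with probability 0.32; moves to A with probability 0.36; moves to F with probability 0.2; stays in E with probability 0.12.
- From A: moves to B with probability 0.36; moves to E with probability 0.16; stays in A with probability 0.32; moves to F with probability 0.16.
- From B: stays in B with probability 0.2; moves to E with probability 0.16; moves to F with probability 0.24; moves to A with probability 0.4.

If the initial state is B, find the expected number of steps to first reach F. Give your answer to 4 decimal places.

Let t(s) be the expected number of steps to first reach F from state s, with t(F) = 0. Conditioning on the first step:
t(E) = 1 + 0.12·t(E) + 0.36·t(A) + 0.32·t(B)
t(A) = 1 + 0.16·t(E) + 0.32·t(A) + 0.36·t(B)
t(B) = 1 + 0.16·t(E) + 0.4·t(A) + 0.2·t(B)
Solving: t(E) = 5.0599, t(A) = 5.2478, t(B) = 4.8859.
Expected steps from B to F: 4.8859.

4.8859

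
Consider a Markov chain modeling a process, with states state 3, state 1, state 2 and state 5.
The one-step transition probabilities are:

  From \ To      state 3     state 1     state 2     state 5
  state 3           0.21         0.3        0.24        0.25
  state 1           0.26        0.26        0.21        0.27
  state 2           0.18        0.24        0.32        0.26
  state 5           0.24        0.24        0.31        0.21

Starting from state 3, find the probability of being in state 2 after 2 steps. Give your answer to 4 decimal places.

0.2677

Propagate the distribution vector 2 steps from state 3.
After 0 steps: (1.0000, 0.0000, 0.0000, 0.0000)
After 1 step: (0.2100, 0.3000, 0.2400, 0.2500)
After 2 steps: (0.2253, 0.2586, 0.2677, 0.2484)
P(in state 2 after 2 steps) = 0.2677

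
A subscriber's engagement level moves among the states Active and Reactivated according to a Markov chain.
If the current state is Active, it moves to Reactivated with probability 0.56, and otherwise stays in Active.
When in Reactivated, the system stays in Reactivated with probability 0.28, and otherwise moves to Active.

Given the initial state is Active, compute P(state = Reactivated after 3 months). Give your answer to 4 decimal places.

0.4471

Propagate the distribution vector 3 months from Active.
After 0 months: (1.0000, 0.0000)
After 1 month: (0.4400, 0.5600)
After 2 months: (0.5968, 0.4032)
After 3 months: (0.5529, 0.4471)
P(in Reactivated after 3 months) = 0.4471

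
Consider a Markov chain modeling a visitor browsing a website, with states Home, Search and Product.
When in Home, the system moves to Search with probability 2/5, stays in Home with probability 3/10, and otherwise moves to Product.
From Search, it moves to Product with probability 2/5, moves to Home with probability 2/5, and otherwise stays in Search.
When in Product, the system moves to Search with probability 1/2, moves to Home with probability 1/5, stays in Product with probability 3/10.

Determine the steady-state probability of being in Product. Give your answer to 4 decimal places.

Let the stationary distribution be π with π = πP and π_1 + π_2 + π_3 = 1.
π_1 = 0.3·π_1 + 0.4·π_2 + 0.2·π_3
π_2 = 0.4·π_1 + 0.2·π_2 + 0.5·π_3
Solving with the normalization constraint gives π = (0.3025, 0.3613, 0.3361).
So the stationary probability of Product is 0.3361.

0.3361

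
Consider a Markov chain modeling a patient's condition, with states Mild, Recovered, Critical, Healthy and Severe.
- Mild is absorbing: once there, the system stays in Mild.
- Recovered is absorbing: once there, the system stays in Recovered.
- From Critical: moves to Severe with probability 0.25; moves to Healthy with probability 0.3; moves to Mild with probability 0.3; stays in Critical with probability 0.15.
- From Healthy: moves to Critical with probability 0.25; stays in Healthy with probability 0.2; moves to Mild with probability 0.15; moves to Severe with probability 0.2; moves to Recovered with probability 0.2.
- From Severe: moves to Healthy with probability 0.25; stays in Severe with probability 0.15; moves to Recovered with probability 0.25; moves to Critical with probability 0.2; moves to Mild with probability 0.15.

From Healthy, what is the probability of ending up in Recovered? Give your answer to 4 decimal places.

0.4766

Let h(s) be the probability of absorption at Recovered starting from transient state s. Then h(Recovered) = 1 and h(Mild) = 0. By first-step analysis:
h(Critical) = 0.3·0 + 0.15·h(Critical) + 0.3·h(Healthy) + 0.25·h(Severe)
h(Healthy) = 0.15·0 + 0.2·1 + 0.25·h(Critical) + 0.2·h(Healthy) + 0.2·h(Severe)
h(Severe) = 0.15·0 + 0.25·1 + 0.2·h(Critical) + 0.25·h(Healthy) + 0.15·h(Severe)
Solving: h(Critical) = 0.3180, h(Healthy) = 0.4766, h(Severe) = 0.5091.
Starting from Healthy, the probability is 0.4766.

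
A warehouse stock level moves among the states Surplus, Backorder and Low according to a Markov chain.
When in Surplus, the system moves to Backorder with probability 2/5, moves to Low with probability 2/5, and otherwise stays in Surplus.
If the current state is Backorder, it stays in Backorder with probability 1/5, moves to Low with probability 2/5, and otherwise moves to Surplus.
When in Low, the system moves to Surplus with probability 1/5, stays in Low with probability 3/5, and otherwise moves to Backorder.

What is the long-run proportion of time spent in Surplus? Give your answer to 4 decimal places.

0.2500

Let the stationary distribution be π with π = πP and π_1 + π_2 + π_3 = 1.
π_1 = 0.2·π_1 + 0.4·π_2 + 0.2·π_3
π_2 = 0.4·π_1 + 0.2·π_2 + 0.2·π_3
Solving with the normalization constraint gives π = (0.2500, 0.2500, 0.5000).
So the stationary probability of Surplus is 0.2500.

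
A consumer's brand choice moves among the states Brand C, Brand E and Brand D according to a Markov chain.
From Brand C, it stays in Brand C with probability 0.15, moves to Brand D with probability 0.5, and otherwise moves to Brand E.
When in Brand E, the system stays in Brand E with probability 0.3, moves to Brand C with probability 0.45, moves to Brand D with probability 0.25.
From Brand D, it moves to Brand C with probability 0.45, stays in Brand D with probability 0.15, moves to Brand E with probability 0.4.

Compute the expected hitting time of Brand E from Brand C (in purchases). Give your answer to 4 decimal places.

Let t(s) be the expected number of purchases to first reach Brand E from state s, with t(Brand E) = 0. Conditioning on the first purchase:
t(Brand C) = 1 + 0.15·t(Brand C) + 0.5·t(Brand D)
t(Brand D) = 1 + 0.45·t(Brand C) + 0.15·t(Brand D)
Solving: t(Brand C) = 2.7136, t(Brand D) = 2.6131.
Expected purchases from Brand C to Brand E: 2.7136.

2.7136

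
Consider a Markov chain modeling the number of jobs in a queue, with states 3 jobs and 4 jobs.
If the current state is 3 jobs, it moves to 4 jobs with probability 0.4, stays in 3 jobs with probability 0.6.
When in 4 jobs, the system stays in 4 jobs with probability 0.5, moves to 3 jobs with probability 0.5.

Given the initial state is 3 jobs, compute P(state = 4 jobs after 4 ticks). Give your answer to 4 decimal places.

Propagate the distribution vector 4 ticks from 3 jobs.
After 0 ticks: (1.0000, 0.0000)
After 1 tick: (0.6000, 0.4000)
After 2 ticks: (0.5600, 0.4400)
After 3 ticks: (0.5560, 0.4440)
After 4 ticks: (0.5556, 0.4444)
P(in 4 jobs after 4 ticks) = 0.4444

0.4444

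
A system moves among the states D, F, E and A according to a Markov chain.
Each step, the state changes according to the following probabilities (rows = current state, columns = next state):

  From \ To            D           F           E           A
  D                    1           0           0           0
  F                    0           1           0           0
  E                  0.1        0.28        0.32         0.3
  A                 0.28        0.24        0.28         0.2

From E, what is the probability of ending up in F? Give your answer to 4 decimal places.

0.6435

Let h(s) be the probability of absorption at F starting from transient state s. Then h(F) = 1 and h(D) = 0. By first-step analysis:
h(E) = 0.1·0 + 0.28·1 + 0.32·h(E) + 0.3·h(A)
h(A) = 0.28·0 + 0.24·1 + 0.28·h(E) + 0.2·h(A)
Solving: h(E) = 0.6435, h(A) = 0.5252.
Starting from E, the probability is 0.6435.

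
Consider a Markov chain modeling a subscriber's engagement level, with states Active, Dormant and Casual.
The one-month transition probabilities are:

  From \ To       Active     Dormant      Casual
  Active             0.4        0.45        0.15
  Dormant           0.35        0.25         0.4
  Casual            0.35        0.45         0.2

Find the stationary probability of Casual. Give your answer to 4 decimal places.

0.2566

Let the stationary distribution be π with π = πP and π_1 + π_2 + π_3 = 1.
π_1 = 0.4·π_1 + 0.35·π_2 + 0.35·π_3
π_2 = 0.45·π_1 + 0.25·π_2 + 0.45·π_3
Solving with the normalization constraint gives π = (0.3684, 0.3750, 0.2566).
So the stationary probability of Casual is 0.2566.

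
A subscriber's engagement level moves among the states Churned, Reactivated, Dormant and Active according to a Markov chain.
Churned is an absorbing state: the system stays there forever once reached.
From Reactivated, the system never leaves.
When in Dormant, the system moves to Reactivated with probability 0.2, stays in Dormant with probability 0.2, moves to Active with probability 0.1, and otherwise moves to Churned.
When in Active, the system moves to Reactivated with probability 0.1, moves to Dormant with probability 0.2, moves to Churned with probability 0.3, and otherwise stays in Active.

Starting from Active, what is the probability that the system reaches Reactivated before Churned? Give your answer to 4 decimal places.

Let h(s) be the probability of absorption at Reactivated starting from transient state s. Then h(Reactivated) = 1 and h(Churned) = 0. By first-step analysis:
h(Dormant) = 0.5·0 + 0.2·1 + 0.2·h(Dormant) + 0.1·h(Active)
h(Active) = 0.3·0 + 0.1·1 + 0.2·h(Dormant) + 0.4·h(Active)
Solving: h(Dormant) = 0.2826, h(Active) = 0.2609.
Starting from Active, the probability is 0.2609.

0.2609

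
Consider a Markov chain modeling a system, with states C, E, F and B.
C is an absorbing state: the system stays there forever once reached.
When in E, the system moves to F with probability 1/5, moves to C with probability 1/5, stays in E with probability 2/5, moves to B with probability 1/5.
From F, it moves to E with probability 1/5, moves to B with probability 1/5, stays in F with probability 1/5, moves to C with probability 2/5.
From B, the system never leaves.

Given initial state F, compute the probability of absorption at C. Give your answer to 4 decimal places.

Let h(s) be the probability of absorption at C starting from transient state s. Then h(C) = 1 and h(B) = 0. By first-step analysis:
h(E) = 0.2·1 + 0.4·h(E) + 0.2·h(F) + 0.2·0
h(F) = 0.4·1 + 0.2·h(E) + 0.2·h(F) + 0.2·0
Solving: h(E) = 0.5455, h(F) = 0.6364.
Starting from F, the probability is 0.6364.

0.6364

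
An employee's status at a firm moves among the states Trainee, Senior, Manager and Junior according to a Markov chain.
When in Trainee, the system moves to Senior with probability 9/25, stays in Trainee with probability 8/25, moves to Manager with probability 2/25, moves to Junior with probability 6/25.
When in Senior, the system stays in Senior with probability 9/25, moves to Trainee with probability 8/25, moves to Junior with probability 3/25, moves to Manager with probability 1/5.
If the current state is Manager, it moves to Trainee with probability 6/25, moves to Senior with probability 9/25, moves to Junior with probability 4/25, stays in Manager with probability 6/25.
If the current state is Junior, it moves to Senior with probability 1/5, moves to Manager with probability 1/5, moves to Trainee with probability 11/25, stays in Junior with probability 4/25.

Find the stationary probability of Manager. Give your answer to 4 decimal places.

Let the stationary distribution be π with π = πP and π_1 + π_2 + π_3 + π_4 = 1.
π_1 = 0.32·π_1 + 0.32·π_2 + 0.24·π_3 + 0.44·π_4
π_2 = 0.36·π_1 + 0.36·π_2 + 0.36·π_3 + 0.2·π_4
π_3 = 0.08·π_1 + 0.2·π_2 + 0.24·π_3 + 0.2·π_4
Solving with the normalization constraint gives π = (0.3274, 0.3323, 0.1674, 0.1729).
So the stationary probability of Manager is 0.1674.

0.1674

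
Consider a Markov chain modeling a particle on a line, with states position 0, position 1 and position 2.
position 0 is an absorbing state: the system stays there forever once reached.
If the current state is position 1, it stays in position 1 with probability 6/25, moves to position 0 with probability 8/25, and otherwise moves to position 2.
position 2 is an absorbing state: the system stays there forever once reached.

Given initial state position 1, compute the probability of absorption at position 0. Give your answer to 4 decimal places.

0.4211

Let h(s) be the probability of absorption at position 0 starting from transient state s. Then h(position 0) = 1 and h(position 2) = 0. By first-step analysis:
h(position 1) = 0.32·1 + 0.24·h(position 1) + 0.44·0
Solving: h(position 1) = 0.4211.
Starting from position 1, the probability is 0.4211.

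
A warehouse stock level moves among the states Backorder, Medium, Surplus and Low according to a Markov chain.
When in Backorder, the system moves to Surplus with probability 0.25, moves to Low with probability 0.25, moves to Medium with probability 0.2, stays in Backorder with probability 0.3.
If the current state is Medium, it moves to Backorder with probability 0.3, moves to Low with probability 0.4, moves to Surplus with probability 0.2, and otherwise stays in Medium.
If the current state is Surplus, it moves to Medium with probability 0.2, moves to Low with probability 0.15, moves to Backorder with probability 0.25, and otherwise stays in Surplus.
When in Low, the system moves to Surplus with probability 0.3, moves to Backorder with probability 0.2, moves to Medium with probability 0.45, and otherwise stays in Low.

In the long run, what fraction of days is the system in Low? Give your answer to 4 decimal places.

Let the stationary distribution be π with π = πP and π_1 + π_2 + π_3 + π_4 = 1.
π_1 = 0.3·π_1 + 0.3·π_2 + 0.25·π_3 + 0.2·π_4
π_2 = 0.2·π_1 + 0.1·π_2 + 0.2·π_3 + 0.45·π_4
π_3 = 0.25·π_1 + 0.2·π_2 + 0.4·π_3 + 0.3·π_4
Solving with the normalization constraint gives π = (0.2641, 0.2302, 0.2931, 0.2127).
So the stationary probability of Low is 0.2127.

0.2127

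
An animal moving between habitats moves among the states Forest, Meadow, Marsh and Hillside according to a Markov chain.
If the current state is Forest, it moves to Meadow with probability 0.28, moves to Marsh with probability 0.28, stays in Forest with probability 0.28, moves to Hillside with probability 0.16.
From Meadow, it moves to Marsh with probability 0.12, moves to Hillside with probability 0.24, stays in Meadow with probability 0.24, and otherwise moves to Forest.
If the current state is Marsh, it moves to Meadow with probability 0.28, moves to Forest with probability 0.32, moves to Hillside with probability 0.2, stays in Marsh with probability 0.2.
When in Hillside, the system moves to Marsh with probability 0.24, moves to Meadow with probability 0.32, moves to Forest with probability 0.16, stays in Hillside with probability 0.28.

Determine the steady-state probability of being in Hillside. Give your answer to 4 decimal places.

Let the stationary distribution be π with π = πP and π_1 + π_2 + π_3 + π_4 = 1.
π_1 = 0.28·π_1 + 0.4·π_2 + 0.32·π_3 + 0.16·π_4
π_2 = 0.28·π_1 + 0.24·π_2 + 0.28·π_3 + 0.32·π_4
π_3 = 0.28·π_1 + 0.12·π_2 + 0.2·π_3 + 0.24·π_4
Solving with the normalization constraint gives π = (0.2957, 0.2776, 0.2101, 0.2166).
So the stationary probability of Hillside is 0.2166.

0.2166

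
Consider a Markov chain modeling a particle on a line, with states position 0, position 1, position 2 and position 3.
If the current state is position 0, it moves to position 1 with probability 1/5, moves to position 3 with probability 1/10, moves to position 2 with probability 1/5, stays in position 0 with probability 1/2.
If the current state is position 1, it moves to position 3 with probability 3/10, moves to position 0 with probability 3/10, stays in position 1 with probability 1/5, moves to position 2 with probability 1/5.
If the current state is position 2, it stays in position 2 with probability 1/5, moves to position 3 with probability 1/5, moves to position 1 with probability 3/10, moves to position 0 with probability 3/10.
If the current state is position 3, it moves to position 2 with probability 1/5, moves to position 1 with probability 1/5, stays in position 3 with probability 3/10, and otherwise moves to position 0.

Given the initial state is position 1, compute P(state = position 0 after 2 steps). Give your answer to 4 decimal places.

0.3600

Propagate the distribution vector 2 steps from position 1.
After 0 steps: (0.0000, 1.0000, 0.0000, 0.0000)
After 1 step: (0.3000, 0.2000, 0.2000, 0.3000)
After 2 steps: (0.3600, 0.2200, 0.2000, 0.2200)
P(in position 0 after 2 steps) = 0.3600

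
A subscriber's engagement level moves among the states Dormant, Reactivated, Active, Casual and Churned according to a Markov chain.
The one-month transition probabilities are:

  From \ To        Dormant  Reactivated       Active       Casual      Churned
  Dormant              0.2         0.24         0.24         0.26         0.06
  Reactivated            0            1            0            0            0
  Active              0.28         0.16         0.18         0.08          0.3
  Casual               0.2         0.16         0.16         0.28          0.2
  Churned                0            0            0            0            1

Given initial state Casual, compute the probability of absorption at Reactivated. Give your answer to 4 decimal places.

0.4851

Let h(s) be the probability of absorption at Reactivated starting from transient state s. Then h(Reactivated) = 1 and h(Churned) = 0. By first-step analysis:
h(Dormant) = 0.2·h(Dormant) + 0.24·1 + 0.24·h(Active) + 0.26·h(Casual) + 0.06·0
h(Active) = 0.28·h(Dormant) + 0.16·1 + 0.18·h(Active) + 0.08·h(Casual) + 0.3·0
h(Casual) = 0.2·h(Dormant) + 0.16·1 + 0.16·h(Active) + 0.28·h(Casual) + 0.2·0
Solving: h(Dormant) = 0.5909, h(Active) = 0.4442, h(Casual) = 0.4851.
Starting from Casual, the probability is 0.4851.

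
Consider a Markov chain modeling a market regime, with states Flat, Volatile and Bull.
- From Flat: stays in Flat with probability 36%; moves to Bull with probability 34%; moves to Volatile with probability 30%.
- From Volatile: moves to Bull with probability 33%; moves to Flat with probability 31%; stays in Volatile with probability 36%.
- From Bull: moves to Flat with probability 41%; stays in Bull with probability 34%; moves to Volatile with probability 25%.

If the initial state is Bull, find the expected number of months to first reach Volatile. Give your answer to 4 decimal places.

3.7102

Let t(s) be the expected number of months to first reach Volatile from state s, with t(Volatile) = 0. Conditioning on the first month:
t(Flat) = 1 + 0.36·t(Flat) + 0.34·t(Bull)
t(Bull) = 1 + 0.41·t(Flat) + 0.34·t(Bull)
Solving: t(Flat) = 3.5336, t(Bull) = 3.7102.
Expected months from Bull to Volatile: 3.7102.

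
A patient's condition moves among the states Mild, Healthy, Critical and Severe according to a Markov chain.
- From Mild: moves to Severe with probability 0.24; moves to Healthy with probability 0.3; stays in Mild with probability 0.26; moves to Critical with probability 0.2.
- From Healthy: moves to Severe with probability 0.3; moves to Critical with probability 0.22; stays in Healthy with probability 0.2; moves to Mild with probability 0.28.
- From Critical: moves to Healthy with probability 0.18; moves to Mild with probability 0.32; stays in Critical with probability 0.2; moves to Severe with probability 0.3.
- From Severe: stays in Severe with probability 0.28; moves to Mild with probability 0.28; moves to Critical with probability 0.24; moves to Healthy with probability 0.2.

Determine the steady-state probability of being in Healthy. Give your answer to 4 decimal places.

Let the stationary distribution be π with π = πP and π_1 + π_2 + π_3 + π_4 = 1.
π_1 = 0.26·π_1 + 0.28·π_2 + 0.32·π_3 + 0.28·π_4
π_2 = 0.3·π_1 + 0.2·π_2 + 0.18·π_3 + 0.2·π_4
π_3 = 0.2·π_1 + 0.22·π_2 + 0.2·π_3 + 0.24·π_4
Solving with the normalization constraint gives π = (0.2830, 0.2240, 0.2156, 0.2775).
So the stationary probability of Healthy is 0.2240.

0.2240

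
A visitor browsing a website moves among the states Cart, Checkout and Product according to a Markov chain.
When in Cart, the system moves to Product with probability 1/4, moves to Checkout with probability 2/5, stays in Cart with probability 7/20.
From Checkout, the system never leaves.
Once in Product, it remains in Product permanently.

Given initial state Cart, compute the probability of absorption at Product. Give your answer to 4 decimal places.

Let h(s) be the probability of absorption at Product starting from transient state s. Then h(Product) = 1 and h(Checkout) = 0. By first-step analysis:
h(Cart) = 0.35·h(Cart) + 0.4·0 + 0.25·1
Solving: h(Cart) = 0.3846.
Starting from Cart, the probability is 0.3846.

0.3846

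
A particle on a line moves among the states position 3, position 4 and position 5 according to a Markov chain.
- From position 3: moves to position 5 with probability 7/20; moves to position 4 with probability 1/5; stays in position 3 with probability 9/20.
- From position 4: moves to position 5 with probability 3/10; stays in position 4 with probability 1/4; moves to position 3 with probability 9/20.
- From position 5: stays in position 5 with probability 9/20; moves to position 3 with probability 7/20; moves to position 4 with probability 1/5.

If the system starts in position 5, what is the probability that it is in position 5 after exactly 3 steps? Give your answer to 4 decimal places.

0.3780

Propagate the distribution vector 3 steps from position 5.
After 0 steps: (0.0000, 0.0000, 1.0000)
After 1 step: (0.3500, 0.2000, 0.4500)
After 2 steps: (0.4050, 0.2100, 0.3850)
After 3 steps: (0.4115, 0.2105, 0.3780)
P(in position 5 after 3 steps) = 0.3780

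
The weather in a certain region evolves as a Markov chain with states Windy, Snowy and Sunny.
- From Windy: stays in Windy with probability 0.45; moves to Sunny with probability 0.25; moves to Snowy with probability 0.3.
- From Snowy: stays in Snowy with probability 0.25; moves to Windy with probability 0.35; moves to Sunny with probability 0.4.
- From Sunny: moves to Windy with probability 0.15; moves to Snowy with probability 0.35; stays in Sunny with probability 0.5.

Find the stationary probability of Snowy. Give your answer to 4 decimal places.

Let the stationary distribution be π with π = πP and π_1 + π_2 + π_3 = 1.
π_1 = 0.45·π_1 + 0.35·π_2 + 0.15·π_3
π_2 = 0.3·π_1 + 0.25·π_2 + 0.35·π_3
Solving with the normalization constraint gives π = (0.3013, 0.3045, 0.3942).
So the stationary probability of Snowy is 0.3045.

0.3045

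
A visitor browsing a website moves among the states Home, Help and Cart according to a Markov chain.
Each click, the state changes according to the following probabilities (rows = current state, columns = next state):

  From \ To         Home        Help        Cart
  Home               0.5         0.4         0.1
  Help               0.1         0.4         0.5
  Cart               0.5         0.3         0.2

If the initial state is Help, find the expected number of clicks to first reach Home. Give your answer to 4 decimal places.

Let t(s) be the expected number of clicks to first reach Home from state s, with t(Home) = 0. Conditioning on the first click:
t(Help) = 1 + 0.4·t(Help) + 0.5·t(Cart)
t(Cart) = 1 + 0.3·t(Help) + 0.2·t(Cart)
Solving: t(Help) = 3.9394, t(Cart) = 2.7273.
Expected clicks from Help to Home: 3.9394.

3.9394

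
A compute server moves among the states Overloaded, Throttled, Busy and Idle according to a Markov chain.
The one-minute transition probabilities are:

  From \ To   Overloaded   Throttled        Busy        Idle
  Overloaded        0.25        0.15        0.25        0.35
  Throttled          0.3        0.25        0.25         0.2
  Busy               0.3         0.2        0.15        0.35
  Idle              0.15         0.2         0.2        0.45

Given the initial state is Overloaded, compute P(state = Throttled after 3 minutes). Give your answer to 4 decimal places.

Propagate the distribution vector 3 minutes from Overloaded.
After 0 minutes: (1.0000, 0.0000, 0.0000, 0.0000)
After 1 minute: (0.2500, 0.1500, 0.2500, 0.3500)
After 2 minutes: (0.2350, 0.1950, 0.2075, 0.3625)
After 3 minutes: (0.2339, 0.1980, 0.2111, 0.3570)
P(in Throttled after 3 minutes) = 0.1980

0.1980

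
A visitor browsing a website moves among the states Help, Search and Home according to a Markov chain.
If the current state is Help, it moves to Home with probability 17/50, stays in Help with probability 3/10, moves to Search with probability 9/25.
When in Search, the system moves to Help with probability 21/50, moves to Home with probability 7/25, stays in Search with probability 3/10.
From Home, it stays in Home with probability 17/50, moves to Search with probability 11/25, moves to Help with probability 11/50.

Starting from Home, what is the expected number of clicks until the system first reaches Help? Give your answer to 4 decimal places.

Let t(s) be the expected number of clicks to first reach Help from state s, with t(Help) = 0. Conditioning on the first click:
t(Search) = 1 + 0.3·t(Search) + 0.28·t(Home)
t(Home) = 1 + 0.44·t(Search) + 0.34·t(Home)
Solving: t(Search) = 2.7745, t(Home) = 3.3648.
Expected clicks from Home to Help: 3.3648.

3.3648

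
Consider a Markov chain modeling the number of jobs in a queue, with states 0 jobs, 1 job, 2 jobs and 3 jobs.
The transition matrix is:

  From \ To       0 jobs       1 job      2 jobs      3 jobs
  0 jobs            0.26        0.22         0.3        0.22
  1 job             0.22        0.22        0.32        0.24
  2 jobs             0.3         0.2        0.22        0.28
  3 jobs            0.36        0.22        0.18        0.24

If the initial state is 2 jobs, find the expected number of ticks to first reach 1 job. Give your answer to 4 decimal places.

4.7372

Let t(s) be the expected number of ticks to first reach 1 job from state s, with t(1 job) = 0. Conditioning on the first tick:
t(0 jobs) = 1 + 0.26·t(0 jobs) + 0.3·t(2 jobs) + 0.22·t(3 jobs)
t(2 jobs) = 1 + 0.3·t(0 jobs) + 0.22·t(2 jobs) + 0.28·t(3 jobs)
t(3 jobs) = 1 + 0.36·t(0 jobs) + 0.18·t(2 jobs) + 0.24·t(3 jobs)
Solving: t(0 jobs) = 4.6517, t(2 jobs) = 4.7372, t(3 jobs) = 4.6412.
Expected ticks from 2 jobs to 1 job: 4.7372.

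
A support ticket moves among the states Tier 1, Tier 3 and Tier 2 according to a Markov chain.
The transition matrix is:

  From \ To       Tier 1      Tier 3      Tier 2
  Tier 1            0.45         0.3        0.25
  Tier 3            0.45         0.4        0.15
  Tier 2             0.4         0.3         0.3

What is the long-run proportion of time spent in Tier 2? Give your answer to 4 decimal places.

0.2281

Let the stationary distribution be π with π = πP and π_1 + π_2 + π_3 = 1.
π_1 = 0.45·π_1 + 0.45·π_2 + 0.4·π_3
π_2 = 0.3·π_1 + 0.4·π_2 + 0.3·π_3
Solving with the normalization constraint gives π = (0.4386, 0.3333, 0.2281).
So the stationary probability of Tier 2 is 0.2281.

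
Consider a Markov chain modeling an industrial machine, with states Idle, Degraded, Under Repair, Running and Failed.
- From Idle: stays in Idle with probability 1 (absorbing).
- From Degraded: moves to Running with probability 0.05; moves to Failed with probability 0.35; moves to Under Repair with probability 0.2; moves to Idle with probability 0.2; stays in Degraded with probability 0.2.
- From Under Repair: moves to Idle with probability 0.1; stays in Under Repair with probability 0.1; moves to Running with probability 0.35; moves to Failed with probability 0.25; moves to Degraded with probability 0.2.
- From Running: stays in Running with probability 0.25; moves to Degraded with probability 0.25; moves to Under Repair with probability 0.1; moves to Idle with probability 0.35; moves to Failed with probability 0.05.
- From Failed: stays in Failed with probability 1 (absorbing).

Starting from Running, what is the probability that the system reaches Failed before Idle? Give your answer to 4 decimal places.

0.3367

Let h(s) be the probability of absorption at Failed starting from transient state s. Then h(Failed) = 1 and h(Idle) = 0. By first-step analysis:
h(Degraded) = 0.2·0 + 0.2·h(Degraded) + 0.2·h(Under Repair) + 0.05·h(Running) + 0.35·1
h(Under Repair) = 0.1·0 + 0.2·h(Degraded) + 0.1·h(Under Repair) + 0.35·h(Running) + 0.25·1
h(Running) = 0.35·0 + 0.25·h(Degraded) + 0.1·h(Under Repair) + 0.25·h(Running) + 0.05·1
Solving: h(Degraded) = 0.5937, h(Under Repair) = 0.5406, h(Running) = 0.3367.
Starting from Running, the probability is 0.3367.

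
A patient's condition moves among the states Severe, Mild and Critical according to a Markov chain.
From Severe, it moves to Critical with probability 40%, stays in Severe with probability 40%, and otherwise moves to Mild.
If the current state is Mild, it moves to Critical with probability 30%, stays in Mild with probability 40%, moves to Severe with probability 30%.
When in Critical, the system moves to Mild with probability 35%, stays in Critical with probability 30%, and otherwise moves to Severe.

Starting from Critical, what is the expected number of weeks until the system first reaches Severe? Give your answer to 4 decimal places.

Let t(s) be the expected number of weeks to first reach Severe from state s, with t(Severe) = 0. Conditioning on the first week:
t(Mild) = 1 + 0.4·t(Mild) + 0.3·t(Critical)
t(Critical) = 1 + 0.35·t(Mild) + 0.3·t(Critical)
Solving: t(Mild) = 3.1746, t(Critical) = 3.0159.
Expected weeks from Critical to Severe: 3.0159.

3.0159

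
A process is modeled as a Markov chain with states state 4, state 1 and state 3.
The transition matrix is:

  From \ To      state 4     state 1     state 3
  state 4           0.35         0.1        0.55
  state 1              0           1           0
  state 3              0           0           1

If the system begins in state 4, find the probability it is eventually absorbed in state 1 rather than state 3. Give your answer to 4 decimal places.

0.1538

Let h(s) be the probability of absorption at state 1 starting from transient state s. Then h(state 1) = 1 and h(state 3) = 0. By first-step analysis:
h(state 4) = 0.35·h(state 4) + 0.1·1 + 0.55·0
Solving: h(state 4) = 0.1538.
Starting from state 4, the probability is 0.1538.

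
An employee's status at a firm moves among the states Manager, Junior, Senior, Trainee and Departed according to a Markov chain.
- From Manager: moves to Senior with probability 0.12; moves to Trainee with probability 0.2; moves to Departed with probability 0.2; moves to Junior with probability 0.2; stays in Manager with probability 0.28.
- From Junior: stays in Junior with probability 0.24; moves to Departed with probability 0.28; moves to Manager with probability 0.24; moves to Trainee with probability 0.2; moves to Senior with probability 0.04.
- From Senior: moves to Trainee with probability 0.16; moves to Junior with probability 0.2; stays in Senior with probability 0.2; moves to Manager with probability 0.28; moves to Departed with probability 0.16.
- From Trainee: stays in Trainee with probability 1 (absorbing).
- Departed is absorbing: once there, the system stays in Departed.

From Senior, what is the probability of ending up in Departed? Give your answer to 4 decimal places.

0.5222

Let h(s) be the probability of absorption at Departed starting from transient state s. Then h(Departed) = 1 and h(Trainee) = 0. By first-step analysis:
h(Manager) = 0.28·h(Manager) + 0.2·h(Junior) + 0.12·h(Senior) + 0.2·0 + 0.2·1
h(Junior) = 0.24·h(Manager) + 0.24·h(Junior) + 0.04·h(Senior) + 0.2·0 + 0.28·1
h(Senior) = 0.28·h(Manager) + 0.2·h(Junior) + 0.2·h(Senior) + 0.16·0 + 0.16·1
Solving: h(Manager) = 0.5204, h(Junior) = 0.5603, h(Senior) = 0.5222.
Starting from Senior, the probability is 0.5222.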